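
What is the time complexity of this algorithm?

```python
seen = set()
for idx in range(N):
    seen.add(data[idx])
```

Time complexity: O(n).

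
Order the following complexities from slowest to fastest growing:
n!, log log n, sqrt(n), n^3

Ordered by growth rate: log log n < sqrt(n) < n^3 < n!.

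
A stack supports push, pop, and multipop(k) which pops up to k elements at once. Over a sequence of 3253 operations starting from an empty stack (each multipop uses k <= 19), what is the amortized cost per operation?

Each element is pushed exactly once and popped at most once (whether by pop or as part of a multipop). So the total number of individual pops over the whole sequence is at most the number of pushes, which is at most 3253. Total work <= 2 * 3253, hence O(1) amortized per operation.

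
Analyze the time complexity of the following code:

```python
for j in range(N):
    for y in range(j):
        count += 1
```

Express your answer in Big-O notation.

Time complexity: O(n^2).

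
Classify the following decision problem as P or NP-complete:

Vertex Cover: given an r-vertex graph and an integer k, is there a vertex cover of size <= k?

This problem is NP-complete: one of Karp's 21 NP-complete problems (with k part of the input; for any fixed constant k it is in P).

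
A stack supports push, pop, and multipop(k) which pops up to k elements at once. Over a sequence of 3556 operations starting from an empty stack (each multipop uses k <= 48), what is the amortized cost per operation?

Each element is pushed exactly once and popped at most once (whether by pop or as part of a multipop). So the total number of individual pops over the whole sequence is at most the number of pushes, which is at most 3556. Total work <= 2 * 3556, hence O(1) amortized per operation.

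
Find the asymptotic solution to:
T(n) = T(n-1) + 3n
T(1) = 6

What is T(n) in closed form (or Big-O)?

Unrolling: T(n) = 6 + 3*(2 + 3 + ... + n) = 6 + 3*(n(n+1)/2 - 1) = O(n^2).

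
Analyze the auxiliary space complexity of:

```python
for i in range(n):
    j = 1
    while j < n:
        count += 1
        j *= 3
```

Space complexity: O(1).
Only a constant amount of auxiliary storage is used; nothing grows with n.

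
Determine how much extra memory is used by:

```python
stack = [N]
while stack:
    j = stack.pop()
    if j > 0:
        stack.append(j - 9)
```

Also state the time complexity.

Space complexity: O(1).
Only a constant amount of auxiliary storage is used; nothing grows with n.
Time complexity: O(n).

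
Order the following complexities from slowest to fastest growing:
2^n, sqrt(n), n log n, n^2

Ordered by growth rate: sqrt(n) < n log n < n^2 < 2^n.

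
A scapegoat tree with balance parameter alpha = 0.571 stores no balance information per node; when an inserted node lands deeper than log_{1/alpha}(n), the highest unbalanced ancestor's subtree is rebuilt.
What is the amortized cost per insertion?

Search/insert path is O(log n). A rebuild of a subtree of size s costs O(s), but with alpha = 0.571 at least Omega(s) insertions must have occurred in that subtree since its last rebuild. Charging O(1) of the rebuild to each such insertion gives O(log n) amortized.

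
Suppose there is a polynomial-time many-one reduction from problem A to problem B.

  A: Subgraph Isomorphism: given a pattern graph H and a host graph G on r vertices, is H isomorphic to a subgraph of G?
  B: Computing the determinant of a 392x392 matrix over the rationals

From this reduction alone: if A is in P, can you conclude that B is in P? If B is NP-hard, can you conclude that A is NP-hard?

A poly-time reduction A <=_p B transfers tractability DOWN (B easy => A easy) and hardness UP (A hard => B hard), not the reverse.
From A in P, the reduction alone does NOT give B in P: any problem in P trivially reduces to SAT, yet SAT is not known to be in P.
From B NP-hard, the reduction alone does NOT give A NP-hard: again, easy problems reduce to hard ones.
(Here in fact A is NP-complete and B is in P, so no such reduction is known -- its existence would imply P = NP; the analysis concerns only what the assumed reduction would or would not let you conclude.)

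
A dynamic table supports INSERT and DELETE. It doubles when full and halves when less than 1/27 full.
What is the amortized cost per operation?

Using potential function Phi = |2*num_items - table_size| when load > 1/2, and Phi = table_size/2 - num_items otherwise. The gap of 1/27 vs 1/2 for shrinking prevents thrashing. Both insert and delete have O(1) amortized cost.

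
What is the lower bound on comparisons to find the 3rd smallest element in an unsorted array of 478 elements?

Finding the 3rd smallest of 478 elements requires Omega(n) comparisons. Every element must participate in at least one comparison; otherwise it could be the 3rd smallest.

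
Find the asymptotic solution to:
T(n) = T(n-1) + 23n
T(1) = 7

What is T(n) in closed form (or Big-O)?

Unrolling: T(n) = 7 + 23*(2 + 3 + ... + n) = 7 + 23*(n(n+1)/2 - 1) = O(n^2).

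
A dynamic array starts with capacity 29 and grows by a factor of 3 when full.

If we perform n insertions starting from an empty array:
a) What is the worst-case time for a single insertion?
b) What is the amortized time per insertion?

(a) Worst-case single insertion: O(n) -- when the array is full at capacity c, the resize copies all c elements, and c can be Theta(n).
(b) Resizes happen at sizes 29, 87, 261, ... Total copy cost for n insertions: 29 + 87 + ... = O(n) (geometric series with ratio 1/3). Amortized cost per insertion: O(n)/n = O(1).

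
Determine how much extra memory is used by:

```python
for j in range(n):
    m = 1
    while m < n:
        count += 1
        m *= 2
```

Space complexity: O(1).
Only a constant amount of auxiliary storage is used; nothing grows with n.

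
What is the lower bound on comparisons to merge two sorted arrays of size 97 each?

To merge two sorted arrays of size 97, we need at least 193 comparisons in the worst case. An adversary can force every element to be compared.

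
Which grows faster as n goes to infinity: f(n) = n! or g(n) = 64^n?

f(n) = n! grows faster: n!/64^n -> infinity by Stirling.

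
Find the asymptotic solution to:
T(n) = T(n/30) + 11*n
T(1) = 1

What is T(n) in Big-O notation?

Geometric series: 11*n*(1 + 1/30 + 1/30^2 + ...) = O(n). T(n) = O(n).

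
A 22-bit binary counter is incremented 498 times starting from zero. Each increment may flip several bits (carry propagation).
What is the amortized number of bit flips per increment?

Bit i flips on every 2^i-th increment, so over 498 increments bit i flips floor(498/2^i) times. Summing over i: total flips < 2 * 498. Amortized: < 2 = O(1) per increment.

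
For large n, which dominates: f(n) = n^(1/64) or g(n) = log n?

f(n) = n^(1/64) grows faster: any positive power of n dominates log n.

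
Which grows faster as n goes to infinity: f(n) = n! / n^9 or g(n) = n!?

g(n) = n! grows faster: the ratio n!/(n!/n^9) = n^9 -> infinity.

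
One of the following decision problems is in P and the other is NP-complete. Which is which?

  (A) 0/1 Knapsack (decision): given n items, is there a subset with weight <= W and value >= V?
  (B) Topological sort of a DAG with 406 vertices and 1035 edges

(A) is NP-complete: reduces from Subset Sum.
(B) is P: DFS-based topological sort runs in O(V+E).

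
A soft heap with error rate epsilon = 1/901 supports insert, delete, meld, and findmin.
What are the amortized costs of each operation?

Soft heaps (Chazelle) allow up to an epsilon = 1/901 fraction of elements to have corrupted (raised) keys. Insert is O(log(1/epsilon)) = O(log 901) amortized -- the structure maintains heap-ordered binary trees of rank bounded by O(log(1/epsilon)). Meld concatenates root lists: O(1) amortized. Delete and findmin are O(1) amortized.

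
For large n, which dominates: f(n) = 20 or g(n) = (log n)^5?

g(n) = (log n)^5 grows faster: any unbounded function dominates a constant.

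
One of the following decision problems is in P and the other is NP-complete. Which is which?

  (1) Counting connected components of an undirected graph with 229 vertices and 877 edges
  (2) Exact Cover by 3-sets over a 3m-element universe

(1) is P: BFS/DFS visits each vertex and edge once: O(V+E).
(2) is NP-complete: one of Karp's 21 NP-complete problems.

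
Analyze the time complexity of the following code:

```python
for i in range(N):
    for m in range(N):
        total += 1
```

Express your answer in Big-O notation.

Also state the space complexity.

Time complexity: O(n^2).
Space complexity: O(1).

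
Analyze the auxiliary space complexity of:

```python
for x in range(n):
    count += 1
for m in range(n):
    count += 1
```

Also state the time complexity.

Space complexity: O(1).
Only a constant amount of auxiliary storage is used; nothing grows with n.
Time complexity: O(n).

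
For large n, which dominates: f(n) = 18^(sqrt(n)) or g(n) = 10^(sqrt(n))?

f(n) = 18^(sqrt(n)) grows faster: ratio is (18/10)^(sqrt(n)) -> infinity since 18/10 > 1.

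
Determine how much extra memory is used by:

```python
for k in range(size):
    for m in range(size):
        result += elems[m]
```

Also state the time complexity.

Space complexity: O(1).
Only a constant amount of auxiliary storage is used; nothing grows with n.
Time complexity: O(n^2).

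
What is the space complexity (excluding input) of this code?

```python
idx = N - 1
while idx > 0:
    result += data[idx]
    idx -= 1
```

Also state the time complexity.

Space complexity: O(1).
Only a constant amount of auxiliary storage is used; nothing grows with n.
Time complexity: O(n).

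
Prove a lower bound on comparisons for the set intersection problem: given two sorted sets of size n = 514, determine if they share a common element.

For two sorted arrays of size n = 514, any correct algorithm must examine Omega(n) elements. If fewer are examined, an adversary places a common element in an unexamined gap. A merge-based scan achieves O(n), so the bound is tight.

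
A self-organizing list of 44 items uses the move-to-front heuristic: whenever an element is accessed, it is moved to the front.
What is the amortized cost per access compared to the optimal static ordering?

With potential Phi = number of inversions between the MTF list and the optimal static list (at most C(44,2)), each access has amortized cost at most 2 * (cost under optimal static ordering). This is the move-to-front 2-competitiveness result.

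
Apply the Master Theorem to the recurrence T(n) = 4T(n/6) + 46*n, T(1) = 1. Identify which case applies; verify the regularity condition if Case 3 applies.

a=4, b=6, f(n)=46*n.
log_6(4) = 0.7737 < 1.
f(n) = Omega(n^(0.7737+epsilon)) for some epsilon > 0, so Case 3 is the candidate.
Regularity: a*f(n/b) = 4*46*(n/6)^1 = (4/6)*46*n^1 <= c*f(n) with c = 4/6 < 1. Satisfied.
Case 3: T(n) = Theta(n).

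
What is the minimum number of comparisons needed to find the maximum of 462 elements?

Finding the maximum requires 461 comparisons. Each comparison eliminates exactly one candidate. With 462 candidates, we need 461 eliminations.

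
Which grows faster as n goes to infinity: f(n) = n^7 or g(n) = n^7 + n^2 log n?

f(n) = n^7 and g(n) = n^7 + n^2 log n are Theta of each other: the lower-order n^2 log n term is o(n^7); both are Theta(n^7).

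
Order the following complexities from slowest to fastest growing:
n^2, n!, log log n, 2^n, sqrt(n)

Ordered by growth rate: log log n < sqrt(n) < n^2 < 2^n < n!.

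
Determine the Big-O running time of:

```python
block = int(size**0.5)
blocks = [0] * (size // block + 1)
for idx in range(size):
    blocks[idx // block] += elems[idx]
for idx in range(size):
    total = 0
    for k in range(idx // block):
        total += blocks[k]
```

Time complexity: O(n * sqrt(n)).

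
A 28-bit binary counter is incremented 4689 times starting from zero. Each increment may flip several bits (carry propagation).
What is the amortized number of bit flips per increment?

Bit i flips on every 2^i-th increment, so over 4689 increments bit i flips floor(4689/2^i) times. Summing over i: total flips < 2 * 4689. Amortized: < 2 = O(1) per increment.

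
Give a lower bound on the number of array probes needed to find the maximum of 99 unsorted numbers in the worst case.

Adversary: any unprobed cell could hold a value larger than everything seen so far. If fewer than 99 cells are probed, the adversary places the max in an unprobed cell. So all 99 cells must be examined; together with 99-1 comparisons this is tight.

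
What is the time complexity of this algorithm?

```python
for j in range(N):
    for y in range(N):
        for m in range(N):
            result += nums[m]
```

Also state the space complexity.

Time complexity: O(n^3).
Space complexity: O(1).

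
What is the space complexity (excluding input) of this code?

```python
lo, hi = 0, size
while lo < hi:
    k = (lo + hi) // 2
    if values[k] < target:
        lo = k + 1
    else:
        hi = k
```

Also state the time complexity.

Space complexity: O(1).
Only a constant amount of auxiliary storage is used; nothing grows with n.
Time complexity: O(log n).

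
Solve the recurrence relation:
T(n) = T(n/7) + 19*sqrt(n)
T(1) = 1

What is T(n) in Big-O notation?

Each level contributes sqrt(n/7^k). Geometric series with ratio 1/sqrt(7) < 1 sums to O(sqrt(n)).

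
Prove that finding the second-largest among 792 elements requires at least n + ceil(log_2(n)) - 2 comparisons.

Lower bound (adversary): identifying the maximum requires 792-1 comparisons (each eliminates one candidate). Assign weight 1 to each element; on each comparison the adversary lets the heavier side win and gives it the loser's weight. The max ends with weight 792, but each comparison it wins at most doubles its weight, so the max must win >= ceil(log_2(792)) = 10 comparisons. The second-largest is one of those 10 direct losers to the max, and identifying which one is largest needs >= 10-1 further comparisons. Total >= 792-1 + 10-1 = 800.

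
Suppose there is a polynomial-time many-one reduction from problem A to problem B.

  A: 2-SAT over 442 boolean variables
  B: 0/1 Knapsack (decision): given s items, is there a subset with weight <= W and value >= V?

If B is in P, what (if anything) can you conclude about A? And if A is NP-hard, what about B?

A poly-time reduction A <=_p B means any A-instance can be transformed to a B-instance in poly time.
If B is in P: compose the reduction with B's poly-time algorithm to solve A in poly time, so A is in P.
If A is NP-hard: every NP problem reduces to A, which reduces to B; composing reductions, every NP problem reduces to B, so B is NP-hard.
(Here in fact A is P and B is NP-complete.)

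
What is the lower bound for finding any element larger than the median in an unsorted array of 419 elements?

To find an element larger than the median of 419 elements, we must see Omega(n) elements. Without seeing enough elements, an adversary can make any unseen element the median.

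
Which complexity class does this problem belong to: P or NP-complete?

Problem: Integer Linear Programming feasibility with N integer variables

This problem is NP-complete: ILP feasibility is NP-complete (LP relaxation is in P).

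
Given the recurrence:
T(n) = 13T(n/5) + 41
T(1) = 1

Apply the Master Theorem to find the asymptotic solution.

a=13, b=5, f(n)=41. log_5(13) = 1.594. Case 1 of Master Theorem: T(n) = O(n^1.594).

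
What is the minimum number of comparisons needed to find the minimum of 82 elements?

Finding the minimum requires 81 comparisons, identical reasoning to finding the maximum. Each comparison eliminates one candidate.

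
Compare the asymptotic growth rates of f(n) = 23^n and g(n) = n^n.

g(n) = n^n grows faster: n^n / 23^n = (n/23)^n -> infinity once n > 23.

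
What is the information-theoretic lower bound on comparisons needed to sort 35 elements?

There are 35! = 10333147966386144929666651337523200000000 possible orderings. Each comparison gives 1 bit. We need at least ceil(log_2(10333147966386144929666651337523200000000)) = 133 comparisons.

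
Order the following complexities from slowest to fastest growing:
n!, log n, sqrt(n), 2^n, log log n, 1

Ordered by growth rate: 1 < log log n < log n < sqrt(n) < 2^n < n!.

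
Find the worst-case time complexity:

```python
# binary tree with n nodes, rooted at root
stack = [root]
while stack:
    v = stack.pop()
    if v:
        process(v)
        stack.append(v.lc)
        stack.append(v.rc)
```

Time complexity: O(n).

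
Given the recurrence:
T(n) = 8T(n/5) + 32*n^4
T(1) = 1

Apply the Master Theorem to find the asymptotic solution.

a=8, b=5, f(n)=32*n^4. log_5(8) = 1.292 < 4. Case 3: T(n) = O(n^4).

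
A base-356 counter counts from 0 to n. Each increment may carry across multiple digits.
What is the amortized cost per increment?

Digit at position i changes every 356^i increments. Total digit changes over n increments: n * 356/(356-1) = O(n). Amortized: O(1).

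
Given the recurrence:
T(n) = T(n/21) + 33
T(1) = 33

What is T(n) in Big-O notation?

Each step divides n by 21 and adds 33. After log_21(n) steps, T(n) = O(log n).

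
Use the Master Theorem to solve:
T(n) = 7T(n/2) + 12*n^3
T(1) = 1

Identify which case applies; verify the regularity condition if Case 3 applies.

a=7, b=2, f(n)=12*n^3.
log_2(7) = 2.807 < 3.
f(n) = Omega(n^(2.807+epsilon)) for some epsilon > 0, so Case 3 is the candidate.
Regularity: a*f(n/b) = 7*12*(n/2)^3 = (7/8)*12*n^3 <= c*f(n) with c = 7/8 < 1. Satisfied.
Case 3: T(n) = Theta(n^3).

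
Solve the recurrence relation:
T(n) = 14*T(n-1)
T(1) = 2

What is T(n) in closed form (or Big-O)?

Each step multiplies by 14. T(n) = T(1)*14^(n-1) = 2*14^(n-1).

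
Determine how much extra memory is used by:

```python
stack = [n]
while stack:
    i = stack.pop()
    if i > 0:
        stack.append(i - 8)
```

Space complexity: O(1).
Only a constant amount of auxiliary storage is used; nothing grows with n.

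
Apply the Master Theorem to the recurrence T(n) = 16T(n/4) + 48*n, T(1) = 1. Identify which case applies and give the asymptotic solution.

a=16, b=4, f(n)=48*n.
log_4(16) = 2 > 1.
Since f(n) = O(n^1) is polynomially smaller than n^2, Case 1 applies.
T(n) = Theta(n^2).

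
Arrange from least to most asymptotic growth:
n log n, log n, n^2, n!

Ordered by growth rate: log n < n log n < n^2 < n!.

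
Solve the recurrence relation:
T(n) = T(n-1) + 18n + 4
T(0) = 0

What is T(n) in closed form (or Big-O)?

Dominant term in sum is 18*sum(i, i=1..n) = 18*n*(n+1)/2 = O(n^2).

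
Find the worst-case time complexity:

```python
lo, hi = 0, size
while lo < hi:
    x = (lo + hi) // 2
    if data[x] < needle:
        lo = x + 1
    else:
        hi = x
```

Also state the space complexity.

Time complexity: O(log n).
Space complexity: O(1).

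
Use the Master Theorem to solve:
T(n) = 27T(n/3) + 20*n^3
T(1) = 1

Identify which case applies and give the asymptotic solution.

a=27, b=3, f(n)=20*n^3.
log_3(27) = 3, so n^(log_b(a)) = n^3.
f(n) = Theta(n^3), so Case 2 applies.
T(n) = Theta(n^3 log n).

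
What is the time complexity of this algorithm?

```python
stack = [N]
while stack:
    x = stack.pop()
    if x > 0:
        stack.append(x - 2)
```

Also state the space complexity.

Time complexity: O(n).
Space complexity: O(1).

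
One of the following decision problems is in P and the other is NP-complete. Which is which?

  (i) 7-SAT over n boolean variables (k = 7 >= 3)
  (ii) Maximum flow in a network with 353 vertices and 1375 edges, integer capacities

(i) is NP-complete: 3-SAT is NP-complete (Cook-Levin); k-SAT for k>=3 reduces from 3-SAT.
(ii) is P: Edmonds-Karp / push-relabel run in polynomial time.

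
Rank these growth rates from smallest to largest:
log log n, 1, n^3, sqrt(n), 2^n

Ordered by growth rate: 1 < log log n < sqrt(n) < n^3 < 2^n.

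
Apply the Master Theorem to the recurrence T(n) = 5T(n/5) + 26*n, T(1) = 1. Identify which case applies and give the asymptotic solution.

a=5, b=5, f(n)=26*n.
log_5(5) = 1, so n^(log_b(a)) = n.
f(n) = Theta(n), so Case 2 applies.
T(n) = Theta(n log n).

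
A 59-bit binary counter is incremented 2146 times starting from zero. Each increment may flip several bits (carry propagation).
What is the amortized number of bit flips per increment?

Bit i flips on every 2^i-th increment, so over 2146 increments bit i flips floor(2146/2^i) times. Summing over i: total flips < 2 * 2146. Amortized: < 2 = O(1) per increment.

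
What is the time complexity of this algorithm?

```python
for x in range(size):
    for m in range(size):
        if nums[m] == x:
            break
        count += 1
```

Time complexity: O(n^2).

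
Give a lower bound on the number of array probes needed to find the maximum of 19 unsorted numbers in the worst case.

Adversary: any unprobed cell could hold a value larger than everything seen so far. If fewer than 19 cells are probed, the adversary places the max in an unprobed cell. So all 19 cells must be examined; together with 19-1 comparisons this is tight.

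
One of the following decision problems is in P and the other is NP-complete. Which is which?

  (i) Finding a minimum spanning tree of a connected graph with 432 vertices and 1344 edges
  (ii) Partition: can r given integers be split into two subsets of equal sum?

(i) is P: Kruskal's / Prim's algorithms run in polynomial time.
(ii) is NP-complete: Subset Sum reduces to it (one of Karp's 21 NP-complete problems).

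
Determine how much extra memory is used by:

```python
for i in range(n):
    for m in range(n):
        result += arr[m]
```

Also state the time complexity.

Space complexity: O(1).
Only a constant amount of auxiliary storage is used; nothing grows with n.
Time complexity: O(n^2).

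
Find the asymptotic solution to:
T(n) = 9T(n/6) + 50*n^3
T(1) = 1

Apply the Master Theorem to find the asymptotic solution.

a=9, b=6, f(n)=50*n^3. log_6(9) = 1.226 < 3. Case 3: T(n) = O(n^3).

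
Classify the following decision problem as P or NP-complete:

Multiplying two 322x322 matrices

This problem is in P: the schoolbook algorithm runs in O(n^3).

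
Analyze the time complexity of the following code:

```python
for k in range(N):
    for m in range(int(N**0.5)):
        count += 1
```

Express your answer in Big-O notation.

Time complexity: O(n * sqrt(n)).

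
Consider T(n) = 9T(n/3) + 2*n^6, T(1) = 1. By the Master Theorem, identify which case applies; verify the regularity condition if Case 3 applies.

a=9, b=3, f(n)=2*n^6.
log_3(9) = 2 < 6.
f(n) = Omega(n^(2+epsilon)) for some epsilon > 0, so Case 3 is the candidate.
Regularity: a*f(n/b) = 9*2*(n/3)^6 = (9/729)*2*n^6 <= c*f(n) with c = 9/729 < 1. Satisfied.
Case 3: T(n) = Theta(n^6).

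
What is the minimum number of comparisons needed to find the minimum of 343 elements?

Finding the minimum requires 342 comparisons, identical reasoning to finding the maximum. Each comparison eliminates one candidate.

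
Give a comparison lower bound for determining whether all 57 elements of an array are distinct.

In the algebraic decision-tree model, the YES region for element distinctness on 57 elements has 57! connected components (one per ordering). Ben-Or's theorem then gives a lower bound of Omega(log(n!)) = Omega(n log n).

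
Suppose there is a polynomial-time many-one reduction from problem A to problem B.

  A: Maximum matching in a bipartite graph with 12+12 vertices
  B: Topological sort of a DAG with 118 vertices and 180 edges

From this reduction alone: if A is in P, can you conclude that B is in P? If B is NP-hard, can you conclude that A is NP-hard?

A poly-time reduction A <=_p B transfers tractability DOWN (B easy => A easy) and hardness UP (A hard => B hard), not the reverse.
From A in P, the reduction alone does NOT give B in P: any problem in P trivially reduces to SAT, yet SAT is not known to be in P.
From B NP-hard, the reduction alone does NOT give A NP-hard: again, easy problems reduce to hard ones.
(Here in fact A is P and B is P.)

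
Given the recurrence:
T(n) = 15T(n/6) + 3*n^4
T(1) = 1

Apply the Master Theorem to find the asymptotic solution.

a=15, b=6, f(n)=3*n^4. log_6(15) = 1.511 < 4. Case 3: T(n) = O(n^4).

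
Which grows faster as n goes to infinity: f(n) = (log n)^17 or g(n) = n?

g(n) = n grows faster: any positive polynomial dominates any polylog.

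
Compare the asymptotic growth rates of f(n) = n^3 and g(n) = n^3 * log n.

g(n) = n^3 * log n grows faster: extra log n factor -> infinity.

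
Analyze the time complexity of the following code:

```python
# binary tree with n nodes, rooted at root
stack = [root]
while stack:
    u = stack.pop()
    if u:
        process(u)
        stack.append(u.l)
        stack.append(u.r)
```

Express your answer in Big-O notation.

Time complexity: O(n).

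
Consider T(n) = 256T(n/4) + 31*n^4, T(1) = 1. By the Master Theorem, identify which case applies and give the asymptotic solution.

a=256, b=4, f(n)=31*n^4.
log_4(256) = 4, so n^(log_b(a)) = n^4.
f(n) = Theta(n^4), so Case 2 applies.
T(n) = Theta(n^4 log n).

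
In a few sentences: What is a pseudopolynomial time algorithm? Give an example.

A pseudopolynomial algorithm runs in time polynomial in the numeric value of the input, but exponential in the input length. The dynamic programming solution for Subset Sum runs in O(n*W) where W is the target sum. This is pseudopolynomial because W can be exponential in the number of bits to represent it.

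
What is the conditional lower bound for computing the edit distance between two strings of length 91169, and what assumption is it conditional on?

Under SETH (the Strong Exponential Time Hypothesis), edit distance on length-91169 strings cannot be computed in O(n^(2-epsilon)) time for any epsilon > 0 (Backurs-Indyk). The reduction is from CNF-SAT via the orthogonal vectors problem.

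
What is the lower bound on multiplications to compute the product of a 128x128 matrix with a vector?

A 128x128 matrix-vector product has 128 inner products of length 128. Output depends on all 128^2 = 16384 matrix entries. At least 16384 multiplications needed.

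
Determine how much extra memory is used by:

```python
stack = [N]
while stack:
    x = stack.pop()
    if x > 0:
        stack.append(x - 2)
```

Space complexity: O(1).
Only a constant amount of auxiliary storage is used; nothing grows with n.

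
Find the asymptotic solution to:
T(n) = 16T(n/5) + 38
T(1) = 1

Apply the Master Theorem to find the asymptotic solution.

a=16, b=5, f(n)=38. log_5(16) = 1.723. Case 1 of Master Theorem: T(n) = O(n^1.723).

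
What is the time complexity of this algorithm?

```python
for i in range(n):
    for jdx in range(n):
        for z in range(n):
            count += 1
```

Time complexity: O(n^3).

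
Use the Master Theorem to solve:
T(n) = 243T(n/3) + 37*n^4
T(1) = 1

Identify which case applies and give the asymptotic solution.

a=243, b=3, f(n)=37*n^4.
log_3(243) = 5 > 4.
Since f(n) = O(n^4) is polynomially smaller than n^5, Case 1 applies.
T(n) = Theta(n^5).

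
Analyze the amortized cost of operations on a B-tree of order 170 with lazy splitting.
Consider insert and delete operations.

In a B-tree of order 170, a node splits when it has 170 keys. With lazy splitting, we use potential Phi = number of full nodes + number of near-empty nodes. Each split costs O(1) but reduces potential. Between splits, at least 85 insertions must occur in that node. Amortized structural cost is O(1) per operation, plus O(log_170 n) traversal.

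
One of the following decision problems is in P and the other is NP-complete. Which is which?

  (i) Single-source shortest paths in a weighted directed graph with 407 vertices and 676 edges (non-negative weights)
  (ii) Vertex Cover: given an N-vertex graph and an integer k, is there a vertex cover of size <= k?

(i) is P: Dijkstra's algorithm runs in O((V+E) log V).
(ii) is NP-complete: one of Karp's 21 NP-complete problems (with k part of the input; for any fixed constant k it is in P).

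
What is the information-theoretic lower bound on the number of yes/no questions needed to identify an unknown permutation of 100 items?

There are 100! = 93326215443944152681699238856266700490715968264381621468592963895217599993229915608941463976156518286253697920827223758251185210916864000000000000000000000000 permutations. Each yes/no question gives at most 1 bit, so at least ceil(log_2(93326215443944152681699238856266700490715968264381621468592963895217599993229915608941463976156518286253697920827223758251185210916864000000000000000000000000)) = 525 questions are needed.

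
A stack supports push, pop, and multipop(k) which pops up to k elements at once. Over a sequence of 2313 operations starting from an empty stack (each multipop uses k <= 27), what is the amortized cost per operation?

Each element is pushed exactly once and popped at most once (whether by pop or as part of a multipop). So the total number of individual pops over the whole sequence is at most the number of pushes, which is at most 2313. Total work <= 2 * 2313, hence O(1) amortized per operation.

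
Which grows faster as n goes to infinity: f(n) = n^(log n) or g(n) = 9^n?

g(n) = 9^n grows faster: take logs: log(n^(log n)) = (log n)^2, log(9^n) = n log 9; n dominates (log n)^2.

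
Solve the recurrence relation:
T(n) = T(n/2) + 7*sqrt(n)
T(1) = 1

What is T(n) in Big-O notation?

Each level contributes sqrt(n/2^k). Geometric series with ratio 1/sqrt(2) < 1 sums to O(sqrt(n)).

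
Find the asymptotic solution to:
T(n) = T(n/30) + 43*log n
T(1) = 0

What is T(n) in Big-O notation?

Each of the log_30(n) levels adds O(log n). T(n) = O(log^2 n).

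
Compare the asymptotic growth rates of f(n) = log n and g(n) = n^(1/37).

g(n) = n^(1/37) grows faster: any positive power of n dominates log n.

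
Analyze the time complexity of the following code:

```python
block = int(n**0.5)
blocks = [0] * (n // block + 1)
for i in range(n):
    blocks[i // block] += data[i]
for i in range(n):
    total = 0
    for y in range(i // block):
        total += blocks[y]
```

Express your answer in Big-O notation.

Time complexity: O(n * sqrt(n)).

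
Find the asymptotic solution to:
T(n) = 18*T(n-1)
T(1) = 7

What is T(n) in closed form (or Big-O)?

Each step multiplies by 18. T(n) = T(1)*18^(n-1) = 7*18^(n-1).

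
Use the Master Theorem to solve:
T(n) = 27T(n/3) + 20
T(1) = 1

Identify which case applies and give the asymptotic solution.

a=27, b=3, f(n)=20.
log_3(27) = 3 > 0.
Since f(n) = O(n^0) is polynomially smaller than n^3, Case 1 applies.
T(n) = Theta(n^3).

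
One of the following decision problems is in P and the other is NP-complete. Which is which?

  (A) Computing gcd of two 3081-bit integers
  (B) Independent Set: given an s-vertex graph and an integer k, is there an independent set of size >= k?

(A) is P: the Euclidean algorithm runs in polynomial time in the bit-length.
(B) is NP-complete: complement of Clique (with k part of the input).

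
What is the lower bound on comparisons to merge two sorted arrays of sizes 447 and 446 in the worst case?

Adversary: with |447 - 446| <= 1 the inputs can be fully interleaved so that every adjacent pair in the merged output comes from different arrays. Then each of the 892 adjacent pairs must be directly compared, or the algorithm cannot determine their relative order. Standard merge meets this bound.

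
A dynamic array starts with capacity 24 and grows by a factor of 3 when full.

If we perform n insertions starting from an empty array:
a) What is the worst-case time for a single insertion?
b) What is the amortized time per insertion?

(a) Worst-case single insertion: O(n) -- when the array is full at capacity c, the resize copies all c elements, and c can be Theta(n).
(b) Resizes happen at sizes 24, 72, 216, ... Total copy cost for n insertions: 24 + 72 + ... = O(n) (geometric series with ratio 1/3). Amortized cost per insertion: O(n)/n = O(1).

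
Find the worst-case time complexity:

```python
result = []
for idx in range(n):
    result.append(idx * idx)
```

Time complexity: O(n).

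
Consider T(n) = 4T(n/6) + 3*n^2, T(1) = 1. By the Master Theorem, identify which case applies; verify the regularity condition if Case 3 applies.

a=4, b=6, f(n)=3*n^2.
log_6(4) = 0.7737 < 2.
f(n) = Omega(n^(0.7737+epsilon)) for some epsilon > 0, so Case 3 is the candidate.
Regularity: a*f(n/b) = 4*3*(n/6)^2 = (4/36)*3*n^2 <= c*f(n) with c = 4/36 < 1. Satisfied.
Case 3: T(n) = Theta(n^2).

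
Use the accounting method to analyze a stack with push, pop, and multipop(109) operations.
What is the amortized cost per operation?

Assign 2 credits per push (1 for the push, 1 saved for a future pop). Each pop or element popped by multipop(109) uses 1 saved credit. Total credits never go negative, so amortized cost is O(1).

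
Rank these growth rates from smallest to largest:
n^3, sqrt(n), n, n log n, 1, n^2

Ordered by growth rate: 1 < sqrt(n) < n < n log n < n^2 < n^3.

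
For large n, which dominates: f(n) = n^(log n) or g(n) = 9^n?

g(n) = 9^n grows faster: take logs: log(n^(log n)) = (log n)^2, log(9^n) = n log 9; n dominates (log n)^2.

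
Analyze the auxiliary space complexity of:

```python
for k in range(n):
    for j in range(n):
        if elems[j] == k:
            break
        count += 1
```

Space complexity: O(1).
Only a constant amount of auxiliary storage is used; nothing grows with n.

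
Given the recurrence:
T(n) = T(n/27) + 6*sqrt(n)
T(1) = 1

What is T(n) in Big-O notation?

Each level contributes sqrt(n/27^k). Geometric series with ratio 1/sqrt(27) < 1 sums to O(sqrt(n)).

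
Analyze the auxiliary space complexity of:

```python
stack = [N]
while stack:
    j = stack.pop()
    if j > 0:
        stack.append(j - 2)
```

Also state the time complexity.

Space complexity: O(1).
Only a constant amount of auxiliary storage is used; nothing grows with n.
Time complexity: O(n).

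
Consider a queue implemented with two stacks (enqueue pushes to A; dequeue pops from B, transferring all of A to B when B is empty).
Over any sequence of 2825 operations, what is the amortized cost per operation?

Each element is pushed to A once, popped once, pushed to B once, and popped once: 4 unit operations over its lifetime. Over 2825 operations the total work is O(2825). Amortized O(1) per enqueue/dequeue.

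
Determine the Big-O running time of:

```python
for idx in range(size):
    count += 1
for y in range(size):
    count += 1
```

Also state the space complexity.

Time complexity: O(n).
Space complexity: O(1).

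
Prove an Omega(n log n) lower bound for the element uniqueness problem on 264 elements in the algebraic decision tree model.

In the algebraic decision tree model, element uniqueness on 264 elements is equivalent to determining which cell of an arrangement of C(264,2) = 34716 hyperplanes x_i = x_j contains the input point. Ben-Or's theorem shows this requires Omega(n log n).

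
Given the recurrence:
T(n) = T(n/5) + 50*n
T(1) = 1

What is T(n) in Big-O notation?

Geometric series: 50*n*(1 + 1/5 + 1/5^2 + ...) = O(n). T(n) = O(n).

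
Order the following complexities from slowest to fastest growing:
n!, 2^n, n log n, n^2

Ordered by growth rate: n log n < n^2 < 2^n < n!.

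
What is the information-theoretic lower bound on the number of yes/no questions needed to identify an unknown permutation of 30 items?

There are 30! = 265252859812191058636308480000000 permutations. Each yes/no question gives at most 1 bit, so at least ceil(log_2(265252859812191058636308480000000)) = 108 questions are needed.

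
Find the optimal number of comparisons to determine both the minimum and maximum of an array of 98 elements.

Naive approach: 194 comparisons (97 for max + 97 for min).
Optimal: Compare elements in pairs first (floor(n/2) = 49 comparisons), then find max among winners and min among losers (48 comparisons each).
Total: ceil(3n/2) - 2 = 145 comparisons. An adversary argument shows this is also a lower bound.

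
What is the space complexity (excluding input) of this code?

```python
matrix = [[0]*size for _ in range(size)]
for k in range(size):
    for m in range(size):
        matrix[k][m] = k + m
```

Space complexity: O(n^2).
A 2D structure of size n x n is allocated.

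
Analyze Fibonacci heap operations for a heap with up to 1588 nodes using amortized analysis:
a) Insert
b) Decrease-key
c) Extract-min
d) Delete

Fibonacci heaps use lazy consolidation. Potential function Phi = t + 2m (t = number of trees, m = marked nodes).
- Insert: O(1) actual, Delta Phi = +1 (one new tree) => O(1) amortized.
- Decrease-key: with c cascading cuts, actual cost is O(c); Delta Phi <= c - 2(c-1) + 2 = 4 - c (c new trees; >= c-1 marks cleared; <= 1 new mark). Amortized O(c) + (4 - c) = O(1).
- Extract-min: O(D(n) + t) actual; consolidation drops t to <= D(n)+1, so Delta Phi pays for the t term. D(n) = O(log n) for n = 1588 => O(log n) amortized.
- Delete: decrease-key to -inf then extract-min = O(log n).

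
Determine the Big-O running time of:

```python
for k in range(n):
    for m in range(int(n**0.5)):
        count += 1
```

Time complexity: O(n * sqrt(n)).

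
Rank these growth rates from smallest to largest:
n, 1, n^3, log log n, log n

Ordered by growth rate: 1 < log log n < log n < n < n^3.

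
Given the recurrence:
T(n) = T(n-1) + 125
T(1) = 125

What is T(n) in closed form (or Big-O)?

Unrolling: T(n) = T(n-1) + 125 = T(n-2) + 2*125 = ... = T(1) + (n-1)*125 = 125 + (n-1)*125 = 125n.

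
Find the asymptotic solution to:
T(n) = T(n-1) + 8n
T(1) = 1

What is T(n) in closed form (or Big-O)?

Unrolling: T(n) = 1 + 8*(2 + 3 + ... + n) = 1 + 8*(n(n+1)/2 - 1) = O(n^2).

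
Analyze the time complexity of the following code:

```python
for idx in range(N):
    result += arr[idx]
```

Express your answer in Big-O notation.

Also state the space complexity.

Time complexity: O(n).
Space complexity: O(1).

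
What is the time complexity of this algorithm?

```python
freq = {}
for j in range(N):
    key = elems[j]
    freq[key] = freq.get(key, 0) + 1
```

Time complexity: O(n).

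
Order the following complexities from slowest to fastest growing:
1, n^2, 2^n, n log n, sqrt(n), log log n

Ordered by growth rate: 1 < log log n < sqrt(n) < n log n < n^2 < 2^n.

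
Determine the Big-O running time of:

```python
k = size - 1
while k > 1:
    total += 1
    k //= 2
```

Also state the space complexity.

Time complexity: O(log n).
Space complexity: O(1).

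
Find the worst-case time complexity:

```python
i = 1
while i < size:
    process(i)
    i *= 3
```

Time complexity: O(log n).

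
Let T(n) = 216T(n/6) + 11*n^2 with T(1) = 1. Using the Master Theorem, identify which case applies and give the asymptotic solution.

a=216, b=6, f(n)=11*n^2.
log_6(216) = 3 > 2.
Since f(n) = O(n^2) is polynomially smaller than n^3, Case 1 applies.
T(n) = Theta(n^3).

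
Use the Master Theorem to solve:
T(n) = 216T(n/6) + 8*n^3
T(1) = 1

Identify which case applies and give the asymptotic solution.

a=216, b=6, f(n)=8*n^3.
log_6(216) = 3, so n^(log_b(a)) = n^3.
f(n) = Theta(n^3), so Case 2 applies.
T(n) = Theta(n^3 log n).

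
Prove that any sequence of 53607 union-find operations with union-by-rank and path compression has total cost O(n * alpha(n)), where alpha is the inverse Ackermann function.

Using Tarjan's analysis with rank-based potential function. Union-by-rank keeps tree height O(log n). Path compression flattens paths during find. For n = 53607 operations, total cost is O(n * alpha(n)), effectively O(n) since alpha grows incredibly slowly.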